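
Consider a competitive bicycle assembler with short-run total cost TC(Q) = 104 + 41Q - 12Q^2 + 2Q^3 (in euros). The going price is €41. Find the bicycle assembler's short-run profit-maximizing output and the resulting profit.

AVC = 41 - 12Q + 2Q^2 has its minimum €23 at Q = 3; price €41 clears that bar, so the firm operates.
MC = 41 - 24Q + 6Q^2. Setting P = MC and taking the root on the rising branch gives Q* = 4.
TR = 41·4 = 164. TC = 104 + 100 = 204. Profit = 164 − 204 = -€40.
That loss of €40 beats the €104 the firm would lose by shutting down; producing recovers €64 of fixed cost.

Profit = -€40 at Q = 4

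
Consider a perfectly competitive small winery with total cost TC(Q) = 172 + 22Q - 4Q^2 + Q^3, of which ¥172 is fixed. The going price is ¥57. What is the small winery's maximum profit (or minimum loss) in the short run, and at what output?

AVC = 22 - 4Q + Q^2 has its minimum ¥18 at Q = 2; price ¥57 clears that bar, so the firm operates.
MC = 22 - 8Q + 3Q^2. Setting P = MC and taking the root on the rising branch gives Q* = 5.
TR = 57·5 = 285. TC = 172 + 135 = 307. Profit = 285 − 307 = -¥22.
By producing, the firm covers all variable cost plus ¥150 of fixed cost; shutting down would lose the full ¥172.

Profit = -¥22 at Q = 5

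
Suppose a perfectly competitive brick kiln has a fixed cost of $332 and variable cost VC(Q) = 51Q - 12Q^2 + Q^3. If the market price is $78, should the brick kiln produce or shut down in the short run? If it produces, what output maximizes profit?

Strip out fixed cost: VC = 51Q - 12Q^2 + Q^3. Then AVC = 51 - 12Q + Q^2 and MC = 51 - 24Q + 3Q^2.
AVC hits its minimum where MC = AVC, at Q = 6, giving min AVC = 51 - 12·6 + 6^2 = $15.
Since P = $78 ≥ min AVC = $15, price covers variable cost and the firm should produce.
Solving P = MC: -27 - 24Q + 3Q^2 = 0 ⇒ Q = -1 or 9. On the upward-sloping branch, Q* = 9.
Check: AVC at Q = 9 is $24 ≤ P, so revenue covers variable cost.
Profit = P·Q − TC = 78·9 − 548 = $154.

Produce at Q = 9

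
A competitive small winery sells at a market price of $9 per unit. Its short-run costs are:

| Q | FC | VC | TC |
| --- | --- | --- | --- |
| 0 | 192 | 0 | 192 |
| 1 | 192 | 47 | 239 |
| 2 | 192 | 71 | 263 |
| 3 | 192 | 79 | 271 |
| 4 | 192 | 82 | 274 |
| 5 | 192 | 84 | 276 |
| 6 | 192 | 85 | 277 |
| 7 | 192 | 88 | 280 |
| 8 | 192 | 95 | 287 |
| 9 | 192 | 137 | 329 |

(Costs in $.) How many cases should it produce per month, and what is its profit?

Q = 0 (shut down); profit = -$192

Tabulate TR − TC: Q=0: -192; Q=1: -230; Q=2: -245; Q=3: -244; Q=4: -238; Q=5: -231; Q=6: -223; Q=7: -217; Q=8: -215; Q=9: -248.
Profit is highest at Q = 0. Equivalently, the lowest AVC in the table is 95/8 ≈ $11.88 at Q = 8, and P = $9 falls below it — price never covers variable cost, so the firm shuts down and loses only its fixed cost.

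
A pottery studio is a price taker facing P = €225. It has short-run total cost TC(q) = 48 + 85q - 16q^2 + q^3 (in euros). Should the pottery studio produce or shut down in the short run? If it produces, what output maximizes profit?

Variable cost is VC = 85q - 16q^2 + q^3, so AVC = VC/q = 85 - 16q + q^2 and MC = dTC/dq = 85 - 32q + 3q^2.
The AVC parabola has its vertex at q = 16/2 = 8, where AVC = 85 - 16·8 + 8^2 = €21.
Because €225 ≥ €21, revenue can cover variable cost; the firm operates.
P = MC gives -140 - 32q + 3q^2 = 0, with roots -10/3 and 14. Take the larger (rising MC): q* = 14.
Check: AVC at q = 14 is €57 ≤ P, so revenue covers variable cost.
Profit = P·q − TC = 225·14 − 846 = €2304.

Produce at q = 14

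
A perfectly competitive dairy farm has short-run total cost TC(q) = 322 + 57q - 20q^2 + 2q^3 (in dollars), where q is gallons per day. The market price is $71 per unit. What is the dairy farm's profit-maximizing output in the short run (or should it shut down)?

Variable cost is VC = 57q - 20q^2 + 2q^3, so AVC = VC/q = 57 - 20q + 2q^2 and MC = dTC/dq = 57 - 40q + 6q^2.
AVC hits its minimum where MC = AVC, at q = 5, giving min AVC = 57 - 20·5 + 2·5^2 = $7.
Since P = $71 ≥ min AVC = $7, price covers variable cost and the firm should produce.
Set P = MC: 71 = 57 - 40q + 6q^2 → -14 - 40q + 6q^2 = 0. The roots are q = -1/3 and q = 7; the profit-maximizing output is on the rising part of MC, so q* = 7.
Check: AVC at q = 7 is $15 ≤ P, so revenue covers variable cost.
Profit = P·q − TC = 71·7 − 427 = $70.

Produce at q = 7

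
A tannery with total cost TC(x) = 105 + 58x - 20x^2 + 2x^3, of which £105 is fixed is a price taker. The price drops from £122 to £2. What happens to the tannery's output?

Output falls from 8 to 0 (the firm shuts down)

MC = 58 - 40x + 6x^2; the shutdown threshold is min AVC = £8 (at x = 5).
At P = £122 ≥ min AVC, set P = MC on the rising branch: x = 8.
At P = £2 < min AVC = £8, price no longer covers variable cost at any output, so the firm shuts down: x = 0.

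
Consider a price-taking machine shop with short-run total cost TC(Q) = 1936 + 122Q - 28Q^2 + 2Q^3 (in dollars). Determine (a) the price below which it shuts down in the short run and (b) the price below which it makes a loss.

Shutdown price = $24; break-even price = $232

Shutdown price = min AVC. AVC = 122 - 28Q + 2Q^2, with vertex at Q = 7 and minimum $24.
ATC = 1936/Q + 122 - 28Q + 2Q^2. Setting dATC/dQ = −1936/Q^2 − 28 + 4Q = 0 gives Q = 11 (since 4·11^3 − 28·11^2 = 1936).
min ATC = 1936/11 + 122 − 28·11 + 2·11^2 = $232. That is the break-even price.
Between these two prices the firm operates at a loss; above $232 it earns a profit.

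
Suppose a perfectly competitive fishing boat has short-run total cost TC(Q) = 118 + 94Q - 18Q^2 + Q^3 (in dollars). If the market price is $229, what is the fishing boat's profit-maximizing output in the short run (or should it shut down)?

Produce at Q = 15

From TC, MC = TC'(Q) = 94 - 36Q + 3Q^2 and AVC = VC/Q = 94 - 18Q + Q^2.
AVC hits its minimum where MC = AVC, at Q = 9, giving min AVC = 94 - 18·9 + 9^2 = $13.
P = $229 exceeds min AVC = $13, so the firm stays open.
P = MC gives -135 - 36Q + 3Q^2 = 0, with roots -3 and 15. Take the larger (rising MC): Q* = 15.
Check: AVC at Q = 15 is $49 ≤ P, so revenue covers variable cost.
Profit = P·Q − TC = 229·15 − 853 = $2582.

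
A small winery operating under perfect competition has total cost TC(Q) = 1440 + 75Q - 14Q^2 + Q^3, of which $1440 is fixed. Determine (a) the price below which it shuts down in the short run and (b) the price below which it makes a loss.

Shutdown price = $26; break-even price = $171

Shutdown price = min AVC. AVC = 75 - 14Q + Q^2, with vertex at Q = 7 and minimum $26.
ATC = 1440/Q + 75 - 14Q + Q^2. Setting dATC/dQ = −1440/Q^2 − 14 + 2Q = 0 gives Q = 12 (since 2·12^3 − 14·12^2 = 1440).
min ATC = 1440/12 + 75 − 14·12 + 12^2 = $171. That is the break-even price.
For $26 ≤ P < $171 the firm produces at a loss; below $26 it shuts down.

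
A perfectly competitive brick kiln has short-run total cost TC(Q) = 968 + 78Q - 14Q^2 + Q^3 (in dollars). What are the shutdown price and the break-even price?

Shutdown price = min AVC. AVC = 78 - 14Q + Q^2, with vertex at Q = 7 and minimum $29.
ATC = 968/Q + 78 - 14Q + Q^2. Setting dATC/dQ = −968/Q^2 − 14 + 2Q = 0 gives Q = 11 (since 2·11^3 − 14·11^2 = 968).
min ATC = 968/11 + 78 − 14·11 + 11^2 = $133. That is the break-even price.
Between these two prices the firm operates at a loss; above $133 it earns a profit.

Shutdown price = $29; break-even price = $133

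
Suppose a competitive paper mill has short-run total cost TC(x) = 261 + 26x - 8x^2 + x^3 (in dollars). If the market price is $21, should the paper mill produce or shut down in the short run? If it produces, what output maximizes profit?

Produce at x = 5

Strip out fixed cost: VC = 26x - 8x^2 + x^3. Then AVC = 26 - 8x + x^2 and MC = 26 - 16x + 3x^2.
AVC hits its minimum where MC = AVC, at x = 4, giving min AVC = 26 - 8·4 + 4^2 = $10.
Since P = $21 ≥ min AVC = $10, price covers variable cost and the firm should produce.
P = MC gives 5 - 16x + 3x^2 = 0, with roots 1/3 and 5. Take the larger (rising MC): x* = 5.
Check: AVC at x = 5 is $11 ≤ P, so revenue covers variable cost.
Profit = P·x − TC = 21·5 − 316 = -$211, a loss, but smaller than the $261 fixed cost the firm would lose by shutting down.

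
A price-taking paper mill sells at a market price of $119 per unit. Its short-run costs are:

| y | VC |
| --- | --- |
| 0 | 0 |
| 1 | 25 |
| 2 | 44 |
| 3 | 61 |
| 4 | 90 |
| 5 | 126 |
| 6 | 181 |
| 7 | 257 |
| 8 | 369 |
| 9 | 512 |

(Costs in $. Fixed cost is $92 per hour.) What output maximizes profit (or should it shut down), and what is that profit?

Compute π = P·y − TC at each output: y=0: -92; y=1: 2; y=2: 102; y=3: 204; y=4: 294; y=5: 377; y=6: 441; y=7: 484; y=8: 491; y=9: 467.
Profit is maximized at y = 8. AVC there is 369/8 = $46.12 ≤ P, so producing beats shutting down (which would give -$92).

y = 8; profit = $491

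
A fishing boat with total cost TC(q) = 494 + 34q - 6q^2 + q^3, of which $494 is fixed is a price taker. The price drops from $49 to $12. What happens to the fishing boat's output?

MC = 34 - 12q + 3q^2; the shutdown threshold is min AVC = $25 (at q = 3).
At P = $49 ≥ min AVC, set P = MC on the rising branch: q = 5.
At P = $12 < min AVC = $25, price no longer covers variable cost at any output, so the firm shuts down: q = 0.

Output falls from 5 to 0 (the firm shuts down)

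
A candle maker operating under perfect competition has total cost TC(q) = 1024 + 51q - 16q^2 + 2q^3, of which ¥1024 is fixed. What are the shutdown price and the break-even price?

Shutdown price = ¥19; break-even price = ¥179

AVC = 51 - 16q + 2q^2; minimized at q = 4, giving min AVC = ¥19. That is the shutdown price.
ATC = 1024/q + 51 - 16q + 2q^2. Setting dATC/dq = −1024/q^2 − 16 + 4q = 0 gives q = 8 (since 4·8^3 − 16·8^2 = 1024).
min ATC = 1024/8 + 51 − 16·8 + 2·8^2 = ¥179. That is the break-even price.
For ¥19 ≤ P < ¥179 the firm produces at a loss; below ¥19 it shuts down.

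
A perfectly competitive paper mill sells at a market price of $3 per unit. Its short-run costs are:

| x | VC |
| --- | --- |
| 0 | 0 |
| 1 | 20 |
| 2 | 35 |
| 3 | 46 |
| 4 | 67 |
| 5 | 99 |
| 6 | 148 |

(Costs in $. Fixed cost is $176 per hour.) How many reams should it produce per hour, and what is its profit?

Profit at each row (π = 3x − TC): x=0: -176; x=1: -193; x=2: -205; x=3: -213; x=4: -231; x=5: -260; x=6: -306.
Profit is highest at x = 0. Equivalently, the lowest AVC in the table is 46/3 ≈ $15.33 at x = 3, and P = $3 falls below it — price never covers variable cost, so the firm shuts down and loses only its fixed cost.

x = 0 (shut down); profit = -$176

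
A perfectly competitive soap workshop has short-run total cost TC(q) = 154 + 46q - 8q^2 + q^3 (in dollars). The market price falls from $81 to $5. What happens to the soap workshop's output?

MC = 46 - 16q + 3q^2; the shutdown threshold is min AVC = $30 (at q = 4).
With P = $81 above the shutdown price, P = MC gives q = 7.
At P = $5 < min AVC = $30, price no longer covers variable cost at any output, so the firm shuts down: q = 0.

Output falls from 7 to 0 (the firm shuts down)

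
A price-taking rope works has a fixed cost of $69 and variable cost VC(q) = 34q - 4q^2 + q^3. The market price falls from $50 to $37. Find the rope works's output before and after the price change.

Output falls from 4 to 3

AVC = 34 - 4q + q^2, minimized at q = 2 where min AVC = $30. MC = 34 - 8q + 3q^2.
At P = $50 ≥ min AVC, set P = MC on the rising branch: q = 4.
At P = $37 ≥ min AVC, set P = MC: q = 3. The firm stays open but cuts output.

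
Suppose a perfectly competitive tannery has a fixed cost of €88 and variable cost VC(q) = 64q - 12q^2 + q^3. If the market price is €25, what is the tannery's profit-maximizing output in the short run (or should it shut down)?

Variable cost is VC = 64q - 12q^2 + q^3, so AVC = VC/q = 64 - 12q + q^2 and MC = dTC/dq = 64 - 24q + 3q^2.
The AVC parabola has its vertex at q = 12/2 = 6, where AVC = 64 - 12·6 + 6^2 = €28.
Since P = €25 < min AVC = €28, price fails to cover variable cost at any output.
The firm minimizes its loss by shutting down and losing only its fixed cost of €88.

Shut down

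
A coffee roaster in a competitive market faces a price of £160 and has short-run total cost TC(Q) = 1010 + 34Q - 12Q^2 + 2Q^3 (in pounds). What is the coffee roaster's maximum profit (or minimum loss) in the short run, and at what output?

Profit = -£226 at Q = 7

AVC = 34 - 12Q + 2Q^2 has its minimum £16 at Q = 3; price £160 clears that bar, so the firm operates.
With MC = 34 - 24Q + 6Q^2, P = MC on the upward-sloping part at Q* = 7.
TR = 160·7 = 1120. TC = 1010 + 336 = 1346. Profit = 1120 − 1346 = -£226.
That loss of £226 beats the £1010 the firm would lose by shutting down; producing recovers £784 of fixed cost.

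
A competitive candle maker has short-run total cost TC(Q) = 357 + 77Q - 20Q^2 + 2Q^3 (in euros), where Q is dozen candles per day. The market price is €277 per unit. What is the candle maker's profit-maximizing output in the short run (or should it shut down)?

Produce at Q = 10

From TC, MC = TC'(Q) = 77 - 40Q + 6Q^2 and AVC = VC/Q = 77 - 20Q + 2Q^2.
AVC hits its minimum where MC = AVC, at Q = 5, giving min AVC = 77 - 20·5 + 2·5^2 = €27.
Since P = €277 ≥ min AVC = €27, price covers variable cost and the firm should produce.
Solving P = MC: -200 - 40Q + 6Q^2 = 0 ⇒ Q = -10/3 or 10. On the upward-sloping branch, Q* = 10.
Check: AVC at Q = 10 is €77 ≤ P, so revenue covers variable cost.
Profit = P·Q − TC = 277·10 − 1127 = €1643.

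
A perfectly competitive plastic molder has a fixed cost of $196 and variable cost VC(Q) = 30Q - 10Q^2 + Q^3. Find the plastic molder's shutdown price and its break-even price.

Shutdown price = $5; break-even price = $37

AVC = 30 - 10Q + Q^2; minimized at Q = 5, giving min AVC = $5. That is the shutdown price.
ATC = 196/Q + 30 - 10Q + Q^2. Setting dATC/dQ = −196/Q^2 − 10 + 2Q = 0 gives Q = 7 (since 2·7^3 − 10·7^2 = 196).
min ATC = 196/7 + 30 − 10·7 + 7^2 = $37. That is the break-even price.
For $5 ≤ P < $37 the firm produces at a loss; below $5 it shuts down.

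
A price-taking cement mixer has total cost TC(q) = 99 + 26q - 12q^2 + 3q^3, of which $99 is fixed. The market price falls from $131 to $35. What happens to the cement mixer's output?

AVC = 26 - 12q + 3q^2, minimized at q = 2 where min AVC = $14. MC = 26 - 24q + 9q^2.
At P = $131 ≥ min AVC, set P = MC on the rising branch: q = 5.
At P = $35 ≥ min AVC, set P = MC: q = 3. The firm stays open but cuts output.

Output falls from 5 to 3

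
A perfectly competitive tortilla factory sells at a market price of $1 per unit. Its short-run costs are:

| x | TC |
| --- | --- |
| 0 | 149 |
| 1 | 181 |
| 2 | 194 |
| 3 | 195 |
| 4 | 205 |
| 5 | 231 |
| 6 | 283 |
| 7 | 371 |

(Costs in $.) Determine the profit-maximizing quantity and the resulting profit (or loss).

Tabulate TR − TC: x=0: -149; x=1: -180; x=2: -192; x=3: -192; x=4: -201; x=5: -226; x=6: -277; x=7: -364.
Profit is highest at x = 0. Equivalently, the lowest AVC in the table is 56/4 ≈ $14 at x = 4, and P = $1 falls below it — price never covers variable cost, so the firm shuts down and loses only its fixed cost.

x = 0 (shut down); profit = -$149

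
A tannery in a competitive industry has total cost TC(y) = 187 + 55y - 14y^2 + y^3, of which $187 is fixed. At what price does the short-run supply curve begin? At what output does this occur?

$6 per unit, at y = 7

The shutdown price is the minimum of AVC. VC = 55y - 14y^2 + y^3, so AVC = 55 - 14y + y^2.
At the minimum of AVC, MC = AVC. MC = 55 - 28y + 3y^2; setting MC = AVC gives 2y^2 - 14y = 0, so y = 7. min AVC = 6.
The firm shuts down for any P below $6.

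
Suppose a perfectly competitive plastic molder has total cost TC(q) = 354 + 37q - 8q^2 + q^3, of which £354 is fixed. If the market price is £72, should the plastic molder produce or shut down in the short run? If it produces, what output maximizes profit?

From TC, MC = TC'(q) = 37 - 16q + 3q^2 and AVC = VC/q = 37 - 8q + q^2.
The AVC parabola has its vertex at q = 8/2 = 4, where AVC = 37 - 8·4 + 4^2 = £21.
Since P = £72 ≥ min AVC = £21, price covers variable cost and the firm should produce.
Solving P = MC: -35 - 16q + 3q^2 = 0 ⇒ q = -5/3 or 7. On the upward-sloping branch, q* = 7.
Check: AVC at q = 7 is £30 ≤ P, so revenue covers variable cost.
Profit = P·q − TC = 72·7 − 564 = -£60, a loss, but smaller than the £354 fixed cost the firm would lose by shutting down.

Produce at q = 7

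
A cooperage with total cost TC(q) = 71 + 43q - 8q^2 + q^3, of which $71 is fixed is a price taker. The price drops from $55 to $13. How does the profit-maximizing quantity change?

MC = 43 - 16q + 3q^2; the shutdown threshold is min AVC = $27 (at q = 4).
At P = $55 ≥ min AVC, set P = MC on the rising branch: q = 6.
At P = $13 < min AVC = $27, price no longer covers variable cost at any output, so the firm shuts down: q = 0.

Output falls from 6 to 0 (the firm shuts down)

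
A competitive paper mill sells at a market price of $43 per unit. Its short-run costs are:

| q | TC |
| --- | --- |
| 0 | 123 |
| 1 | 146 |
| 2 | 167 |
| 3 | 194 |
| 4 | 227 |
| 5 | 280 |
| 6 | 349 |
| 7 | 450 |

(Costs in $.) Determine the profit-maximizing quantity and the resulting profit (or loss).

q = 4; profit = -$55

Profit at each row (π = 43q − TC): q=0: -123; q=1: -103; q=2: -81; q=3: -65; q=4: -55; q=5: -65; q=6: -91; q=7: -149.
Profit is maximized at q = 4. AVC there is 104/4 = $26 ≤ P, so producing beats shutting down (which would give -$123).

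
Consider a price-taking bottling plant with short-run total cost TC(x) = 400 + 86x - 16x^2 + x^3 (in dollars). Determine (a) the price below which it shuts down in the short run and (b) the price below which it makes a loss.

Shutdown price = $22; break-even price = $66

AVC = 86 - 16x + x^2; minimized at x = 8, giving min AVC = $22. That is the shutdown price.
ATC = 400/x + 86 - 16x + x^2. Setting dATC/dx = −400/x^2 − 16 + 2x = 0 gives x = 10 (since 2·10^3 − 16·10^2 = 400).
min ATC = 400/10 + 86 − 16·10 + 10^2 = $66. That is the break-even price.
Between these two prices the firm operates at a loss; above $66 it earns a profit.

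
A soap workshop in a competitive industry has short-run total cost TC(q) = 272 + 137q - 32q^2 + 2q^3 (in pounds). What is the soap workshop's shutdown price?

The shutdown price is the minimum of AVC. VC = 137q - 32q^2 + 2q^3, so AVC = 137 - 32q + 2q^2.
dAVC/dq = -32 + 4q = 0 gives q = 8. min AVC = 137 - 32·8 + 2·8^2 = 9.
For P < £9 the firm produces nothing.

£9 per unit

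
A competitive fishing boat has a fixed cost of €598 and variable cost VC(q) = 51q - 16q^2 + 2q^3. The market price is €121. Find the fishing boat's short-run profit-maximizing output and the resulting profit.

AVC = 51 - 16q + 2q^2 has its minimum €19 at q = 4; price €121 clears that bar, so the firm operates.
With MC = 51 - 32q + 6q^2, P = MC on the upward-sloping part at q* = 7.
TR = 121·7 = 847. TC = 598 + 259 = 857. Profit = 847 − 857 = -€10.
Shutting down would mean losing the fixed cost of €598, so operating at a loss of €10 is better by €588.

Profit = -€10 at q = 7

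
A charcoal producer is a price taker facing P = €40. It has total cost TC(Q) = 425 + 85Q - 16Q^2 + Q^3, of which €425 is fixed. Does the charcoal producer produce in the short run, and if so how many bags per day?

Strip out fixed cost: VC = 85Q - 16Q^2 + Q^3. Then AVC = 85 - 16Q + Q^2 and MC = 85 - 32Q + 3Q^2.
AVC is minimized where dAVC/dQ = -16 + 2Q = 0, at Q = 8; min AVC = 85 - 16·8 + 8^2 = €21.
P = €40 exceeds min AVC = €21, so the firm stays open.
Set P = MC: 40 = 85 - 32Q + 3Q^2 → 45 - 32Q + 3Q^2 = 0. The roots are Q = 5/3 and Q = 9; the profit-maximizing output is on the rising part of MC, so Q* = 9.
Check: AVC at Q = 9 is €22 ≤ P, so revenue covers variable cost.
Profit = P·Q − TC = 40·9 − 623 = -€263, a loss, but smaller than the €425 fixed cost the firm would lose by shutting down.

Produce at Q = 9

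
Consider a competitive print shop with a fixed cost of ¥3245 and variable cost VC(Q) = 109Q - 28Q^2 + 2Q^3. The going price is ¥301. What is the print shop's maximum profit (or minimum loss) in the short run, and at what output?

AVC = 109 - 28Q + 2Q^2; min AVC = ¥11 at Q = 7. Since P = ¥301 ≥ min AVC, the firm produces.
MC = 109 - 56Q + 6Q^2. Setting P = MC and taking the root on the rising branch gives Q* = 12.
TR = 301·12 = 3612. TC = 3245 + 732 = 3977. Profit = 3612 − 3977 = -¥365.
By producing, the firm covers all variable cost plus ¥2880 of fixed cost; shutting down would lose the full ¥3245.

Profit = -¥365 at Q = 12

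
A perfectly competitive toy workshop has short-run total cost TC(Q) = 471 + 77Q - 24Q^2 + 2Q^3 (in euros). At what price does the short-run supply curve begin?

The shutdown price is the minimum of AVC. VC = 77Q - 24Q^2 + 2Q^3, so AVC = 77 - 24Q + 2Q^2.
dAVC/dQ = -24 + 4Q = 0 gives Q = 6. min AVC = 77 - 24·6 + 2·6^2 = 5.
So the shutdown price is €5.

€5 per unit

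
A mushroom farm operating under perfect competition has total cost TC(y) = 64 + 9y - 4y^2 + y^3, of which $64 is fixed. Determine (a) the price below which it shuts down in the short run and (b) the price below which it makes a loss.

Shutdown price = min AVC. AVC = 9 - 4y + y^2, with vertex at y = 2 and minimum $5.
ATC = 64/y + 9 - 4y + y^2. Setting dATC/dy = −64/y^2 − 4 + 2y = 0 gives y = 4 (since 2·4^3 − 4·4^2 = 64).
min ATC = 64/4 + 9 − 4·4 + 4^2 = $25. That is the break-even price.
For $5 ≤ P < $25 the firm produces at a loss; below $5 it shuts down.

Shutdown price = $5; break-even price = $25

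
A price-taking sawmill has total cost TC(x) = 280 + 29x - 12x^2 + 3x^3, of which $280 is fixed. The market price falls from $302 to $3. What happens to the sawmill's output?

MC = 29 - 24x + 9x^2; the shutdown threshold is min AVC = $17 (at x = 2).
With P = $302 above the shutdown price, P = MC gives x = 7.
At P = $3 < min AVC = $17, price no longer covers variable cost at any output, so the firm shuts down: x = 0.

Output falls from 7 to 0 (the firm shuts down)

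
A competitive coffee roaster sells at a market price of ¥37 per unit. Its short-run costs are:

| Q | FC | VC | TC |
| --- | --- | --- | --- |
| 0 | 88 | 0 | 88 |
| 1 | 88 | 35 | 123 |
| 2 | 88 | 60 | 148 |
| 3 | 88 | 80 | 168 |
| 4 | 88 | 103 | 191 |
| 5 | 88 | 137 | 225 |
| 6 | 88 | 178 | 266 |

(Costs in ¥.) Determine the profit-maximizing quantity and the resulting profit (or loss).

Profit at each row (π = 37Q − TC): Q=0: -88; Q=1: -86; Q=2: -74; Q=3: -57; Q=4: -43; Q=5: -40; Q=6: -44.
Profit is maximized at Q = 5. AVC there is 137/5 = ¥27.40 ≤ P, so producing beats shutting down (which would give -¥88).

Q = 5; profit = -¥40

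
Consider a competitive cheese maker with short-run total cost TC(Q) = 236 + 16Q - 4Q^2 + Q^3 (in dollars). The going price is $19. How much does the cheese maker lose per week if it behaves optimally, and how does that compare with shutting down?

Profit = -$218 at Q = 3

AVC = 16 - 4Q + Q^2 has its minimum $12 at Q = 2; price $19 clears that bar, so the firm operates.
With MC = 16 - 8Q + 3Q^2, P = MC on the upward-sloping part at Q* = 3.
TR = 19·3 = 57. TC = 236 + 39 = 275. Profit = 57 − 275 = -$218.
Shutting down would mean losing the fixed cost of $236, so operating at a loss of $218 is better by $18.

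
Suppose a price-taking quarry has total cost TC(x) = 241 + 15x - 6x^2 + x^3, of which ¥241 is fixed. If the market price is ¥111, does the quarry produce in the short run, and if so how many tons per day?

Variable cost is VC = 15x - 6x^2 + x^3, so AVC = VC/x = 15 - 6x + x^2 and MC = dTC/dx = 15 - 12x + 3x^2.
AVC is minimized where dAVC/dx = -6 + 2x = 0, at x = 3; min AVC = 15 - 6·3 + 3^2 = ¥6.
Since P = ¥111 ≥ min AVC = ¥6, price covers variable cost and the firm should produce.
P = MC gives -96 - 12x + 3x^2 = 0, with roots -4 and 8. Take the larger (rising MC): x* = 8.
Check: AVC at x = 8 is ¥31 ≤ P, so revenue covers variable cost.
Profit = P·x − TC = 111·8 − 489 = ¥399.

Produce at x = 8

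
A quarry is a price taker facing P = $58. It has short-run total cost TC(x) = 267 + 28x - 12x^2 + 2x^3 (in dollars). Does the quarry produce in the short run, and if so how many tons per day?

From TC, MC = TC'(x) = 28 - 24x + 6x^2 and AVC = VC/x = 28 - 12x + 2x^2.
AVC is minimized where dAVC/dx = -12 + 4x = 0, at x = 3; min AVC = 28 - 12·3 + 2·3^2 = $10.
Since P = $58 ≥ min AVC = $10, price covers variable cost and the firm should produce.
Set P = MC: 58 = 28 - 24x + 6x^2 → -30 - 24x + 6x^2 = 0. The roots are x = -1 and x = 5; the profit-maximizing output is on the rising part of MC, so x* = 5.
Check: AVC at x = 5 is $18 ≤ P, so revenue covers variable cost.
Profit = P·x − TC = 58·5 − 357 = -$67, a loss, but smaller than the $267 fixed cost the firm would lose by shutting down.

Produce at x = 5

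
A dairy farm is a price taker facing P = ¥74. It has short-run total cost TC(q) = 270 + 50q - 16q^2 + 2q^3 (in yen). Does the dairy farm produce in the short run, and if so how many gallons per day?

Produce at q = 6

Variable cost is VC = 50q - 16q^2 + 2q^3, so AVC = VC/q = 50 - 16q + 2q^2 and MC = dTC/dq = 50 - 32q + 6q^2.
The AVC parabola has its vertex at q = 16/4 = 4, where AVC = 50 - 16·4 + 2·4^2 = ¥18.
P = ¥74 exceeds min AVC = ¥18, so the firm stays open.
Solving P = MC: -24 - 32q + 6q^2 = 0 ⇒ q = -2/3 or 6. On the upward-sloping branch, q* = 6.
Check: AVC at q = 6 is ¥26 ≤ P, so revenue covers variable cost.
Profit = P·q − TC = 74·6 − 426 = ¥18.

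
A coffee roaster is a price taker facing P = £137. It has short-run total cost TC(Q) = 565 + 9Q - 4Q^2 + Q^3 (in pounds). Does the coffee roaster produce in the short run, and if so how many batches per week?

Produce at Q = 8

From TC, MC = TC'(Q) = 9 - 8Q + 3Q^2 and AVC = VC/Q = 9 - 4Q + Q^2.
AVC is minimized where dAVC/dQ = -4 + 2Q = 0, at Q = 2; min AVC = 9 - 4·2 + 2^2 = £5.
Since P = £137 ≥ min AVC = £5, price covers variable cost and the firm should produce.
Solving P = MC: -128 - 8Q + 3Q^2 = 0 ⇒ Q = -16/3 or 8. On the upward-sloping branch, Q* = 8.
Check: AVC at Q = 8 is £41 ≤ P, so revenue covers variable cost.
Profit = P·Q − TC = 137·8 − 893 = £203.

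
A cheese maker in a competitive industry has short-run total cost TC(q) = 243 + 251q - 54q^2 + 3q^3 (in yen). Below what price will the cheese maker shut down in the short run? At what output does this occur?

Short-run supply begins at min AVC. From VC = 251q - 54q^2 + 3q^3, AVC = 251 - 54q + 3q^2.
At the minimum of AVC, MC = AVC. MC = 251 - 108q + 9q^2; setting MC = AVC gives 6q^2 - 54q = 0, so q = 9. min AVC = 8.
For P < ¥8 the firm produces nothing.

¥8 per unit, at q = 9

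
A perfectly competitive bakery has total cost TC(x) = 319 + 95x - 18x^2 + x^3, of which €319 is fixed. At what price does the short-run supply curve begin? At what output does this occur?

The shutdown price is the minimum of AVC. VC = 95x - 18x^2 + x^3, so AVC = 95 - 18x + x^2.
At the minimum of AVC, MC = AVC. MC = 95 - 36x + 3x^2; setting MC = AVC gives 2x^2 - 18x = 0, so x = 9. min AVC = 14.
The firm shuts down for any P below €14.

€14 per unit, at x = 9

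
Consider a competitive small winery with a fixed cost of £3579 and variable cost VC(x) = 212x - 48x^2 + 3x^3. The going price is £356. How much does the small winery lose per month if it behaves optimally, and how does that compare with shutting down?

Profit = -£123 at x = 12

AVC = 212 - 48x + 3x^2 has its minimum £20 at x = 8; price £356 clears that bar, so the firm operates.
MC = 212 - 96x + 9x^2. Setting P = MC and taking the root on the rising branch gives x* = 12.
TR = 356·12 = 4272. TC = 3579 + 816 = 4395. Profit = 4272 − 4395 = -£123.
By producing, the firm covers all variable cost plus £3456 of fixed cost; shutting down would lose the full £3579.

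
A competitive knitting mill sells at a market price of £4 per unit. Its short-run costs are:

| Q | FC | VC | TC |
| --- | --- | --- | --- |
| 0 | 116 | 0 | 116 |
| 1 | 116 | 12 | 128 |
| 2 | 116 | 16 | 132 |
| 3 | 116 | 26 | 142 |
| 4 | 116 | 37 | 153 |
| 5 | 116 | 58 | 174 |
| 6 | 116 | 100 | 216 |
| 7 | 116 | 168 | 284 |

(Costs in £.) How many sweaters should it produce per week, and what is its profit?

Profit at each row (π = 4Q − TC): Q=0: -116; Q=1: -124; Q=2: -124; Q=3: -130; Q=4: -137; Q=5: -154; Q=6: -192; Q=7: -256.
Profit is highest at Q = 0. Equivalently, the lowest AVC in the table is 16/2 ≈ £8 at Q = 2, and P = £4 falls below it — price never covers variable cost, so the firm shuts down and loses only its fixed cost.

Q = 0 (shut down); profit = -£116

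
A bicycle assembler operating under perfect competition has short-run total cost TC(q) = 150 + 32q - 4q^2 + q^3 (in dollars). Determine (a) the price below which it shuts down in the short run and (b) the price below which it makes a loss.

Shutdown price = $28; break-even price = $67

AVC = 32 - 4q + q^2; minimized at q = 2, giving min AVC = $28. That is the shutdown price.
ATC = 150/q + 32 - 4q + q^2. Setting dATC/dq = −150/q^2 − 4 + 2q = 0 gives q = 5 (since 2·5^3 − 4·5^2 = 150).
min ATC = 150/5 + 32 − 4·5 + 5^2 = $67. That is the break-even price.
Between these two prices the firm operates at a loss; above $67 it earns a profit.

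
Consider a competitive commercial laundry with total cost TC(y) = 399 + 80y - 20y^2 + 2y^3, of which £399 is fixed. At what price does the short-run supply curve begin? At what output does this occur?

£30 per unit, at y = 5

Short-run supply begins at min AVC. From VC = 80y - 20y^2 + 2y^3, AVC = 80 - 20y + 2y^2.
dAVC/dy = -20 + 4y = 0 gives y = 5. min AVC = 80 - 20·5 + 2·5^2 = 30.
So the shutdown price is £30.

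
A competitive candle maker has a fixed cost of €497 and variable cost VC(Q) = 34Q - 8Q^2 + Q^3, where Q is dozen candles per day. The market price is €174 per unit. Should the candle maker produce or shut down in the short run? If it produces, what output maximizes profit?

Produce at Q = 10

Strip out fixed cost: VC = 34Q - 8Q^2 + Q^3. Then AVC = 34 - 8Q + Q^2 and MC = 34 - 16Q + 3Q^2.
The AVC parabola has its vertex at Q = 8/2 = 4, where AVC = 34 - 8·4 + 4^2 = €18.
Since P = €174 ≥ min AVC = €18, price covers variable cost and the firm should produce.
Set P = MC: 174 = 34 - 16Q + 3Q^2 → -140 - 16Q + 3Q^2 = 0. The roots are Q = -14/3 and Q = 10; the profit-maximizing output is on the rising part of MC, so Q* = 10.
Check: AVC at Q = 10 is €54 ≤ P, so revenue covers variable cost.
Profit = P·Q − TC = 174·10 − 1037 = €703.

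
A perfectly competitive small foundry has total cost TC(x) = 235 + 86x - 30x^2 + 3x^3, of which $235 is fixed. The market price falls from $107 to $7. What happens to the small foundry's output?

AVC = 86 - 30x + 3x^2, minimized at x = 5 where min AVC = $11. MC = 86 - 60x + 9x^2.
With P = $107 above the shutdown price, P = MC gives x = 7.
At P = $7 < min AVC = $11, price no longer covers variable cost at any output, so the firm shuts down: x = 0.

Output falls from 7 to 0 (the firm shuts down)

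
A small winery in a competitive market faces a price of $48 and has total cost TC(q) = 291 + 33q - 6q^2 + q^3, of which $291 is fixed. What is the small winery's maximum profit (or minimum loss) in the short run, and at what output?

Profit = -$191 at q = 5

AVC = 33 - 6q + q^2 has its minimum $24 at q = 3; price $48 clears that bar, so the firm operates.
MC = 33 - 12q + 3q^2. Setting P = MC and taking the root on the rising branch gives q* = 5.
TR = 48·5 = 240. TC = 291 + 140 = 431. Profit = 240 − 431 = -$191.
That loss of $191 beats the $291 the firm would lose by shutting down; producing recovers $100 of fixed cost.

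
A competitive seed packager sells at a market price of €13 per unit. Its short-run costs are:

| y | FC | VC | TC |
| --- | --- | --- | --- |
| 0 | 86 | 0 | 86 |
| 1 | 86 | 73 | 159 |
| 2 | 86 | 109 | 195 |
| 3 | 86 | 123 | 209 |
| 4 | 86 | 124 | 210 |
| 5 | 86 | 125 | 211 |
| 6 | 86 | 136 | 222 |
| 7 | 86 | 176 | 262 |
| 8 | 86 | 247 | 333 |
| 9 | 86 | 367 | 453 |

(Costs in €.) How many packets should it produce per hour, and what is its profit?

Tabulate TR − TC: y=0: -86; y=1: -146; y=2: -169; y=3: -170; y=4: -158; y=5: -146; y=6: -144; y=7: -171; y=8: -229; y=9: -336.
Profit is highest at y = 0. Equivalently, the lowest AVC in the table is 136/6 ≈ €22.67 at y = 6, and P = €13 falls below it — price never covers variable cost, so the firm shuts down and loses only its fixed cost.

y = 0 (shut down); profit = -€86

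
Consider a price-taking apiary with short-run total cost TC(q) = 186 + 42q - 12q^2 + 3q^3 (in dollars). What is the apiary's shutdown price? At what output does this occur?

The shutdown price is the minimum of AVC. VC = 42q - 12q^2 + 3q^3, so AVC = 42 - 12q + 3q^2.
At the minimum of AVC, MC = AVC. MC = 42 - 24q + 9q^2; setting MC = AVC gives 6q^2 - 12q = 0, so q = 2. min AVC = 30.
The firm shuts down for any P below $30.

$30 per unit, at q = 2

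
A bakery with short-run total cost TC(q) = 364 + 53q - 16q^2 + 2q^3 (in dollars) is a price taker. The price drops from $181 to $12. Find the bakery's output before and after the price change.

Output falls from 8 to 0 (the firm shuts down)

MC = 53 - 32q + 6q^2; the shutdown threshold is min AVC = $21 (at q = 4).
At P = $181 ≥ min AVC, set P = MC on the rising branch: q = 8.
At P = $12 < min AVC = $21, price no longer covers variable cost at any output, so the firm shuts down: q = 0.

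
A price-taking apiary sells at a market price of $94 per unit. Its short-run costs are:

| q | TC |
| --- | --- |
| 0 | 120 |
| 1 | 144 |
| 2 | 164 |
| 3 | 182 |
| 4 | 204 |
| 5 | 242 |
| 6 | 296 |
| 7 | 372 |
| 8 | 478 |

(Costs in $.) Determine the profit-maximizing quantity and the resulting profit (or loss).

Compute π = P·q − TC at each output: q=0: -120; q=1: -50; q=2: 24; q=3: 100; q=4: 172; q=5: 228; q=6: 268; q=7: 286; q=8: 274.
Profit is maximized at q = 7. AVC there is 252/7 = $36 ≤ P, so producing beats shutting down (which would give -$120).

q = 7; profit = $286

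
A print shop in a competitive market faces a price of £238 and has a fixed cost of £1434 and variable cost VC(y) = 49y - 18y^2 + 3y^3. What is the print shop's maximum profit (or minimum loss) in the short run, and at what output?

Profit = -£258 at y = 7

AVC = 49 - 18y + 3y^2 has its minimum £22 at y = 3; price £238 clears that bar, so the firm operates.
MC = 49 - 36y + 9y^2. Setting P = MC and taking the root on the rising branch gives y* = 7.
TR = 238·7 = 1666. TC = 1434 + 490 = 1924. Profit = 1666 − 1924 = -£258.
Shutting down would mean losing the fixed cost of £1434, so operating at a loss of £258 is better by £1176.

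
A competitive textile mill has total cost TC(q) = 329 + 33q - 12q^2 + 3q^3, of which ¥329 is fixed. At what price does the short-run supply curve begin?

¥21 per unit

The firm shuts down when price falls below the minimum of average variable cost. AVC = VC/q = 33 - 12q + 3q^2.
At the minimum of AVC, MC = AVC. MC = 33 - 24q + 9q^2; setting MC = AVC gives 6q^2 - 12q = 0, so q = 2. min AVC = 21.
For P < ¥21 the firm produces nothing.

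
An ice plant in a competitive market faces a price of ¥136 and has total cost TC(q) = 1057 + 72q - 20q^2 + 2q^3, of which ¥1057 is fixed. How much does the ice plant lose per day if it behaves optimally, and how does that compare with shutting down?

Profit = -¥289 at q = 8

AVC = 72 - 20q + 2q^2 has its minimum ¥22 at q = 5; price ¥136 clears that bar, so the firm operates.
With MC = 72 - 40q + 6q^2, P = MC on the upward-sloping part at q* = 8.
TR = 136·8 = 1088. TC = 1057 + 320 = 1377. Profit = 1088 − 1377 = -¥289.
Shutting down would mean losing the fixed cost of ¥1057, so operating at a loss of ¥289 is better by ¥768.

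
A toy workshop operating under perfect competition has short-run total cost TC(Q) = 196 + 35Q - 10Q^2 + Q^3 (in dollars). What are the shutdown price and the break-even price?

Shutdown price = min AVC. AVC = 35 - 10Q + Q^2, with vertex at Q = 5 and minimum $10.
ATC = 196/Q + 35 - 10Q + Q^2. Setting dATC/dQ = −196/Q^2 − 10 + 2Q = 0 gives Q = 7 (since 2·7^3 − 10·7^2 = 196).
min ATC = 196/7 + 35 − 10·7 + 7^2 = $42. That is the break-even price.
Between these two prices the firm operates at a loss; above $42 it earns a profit.

Shutdown price = $10; break-even price = $42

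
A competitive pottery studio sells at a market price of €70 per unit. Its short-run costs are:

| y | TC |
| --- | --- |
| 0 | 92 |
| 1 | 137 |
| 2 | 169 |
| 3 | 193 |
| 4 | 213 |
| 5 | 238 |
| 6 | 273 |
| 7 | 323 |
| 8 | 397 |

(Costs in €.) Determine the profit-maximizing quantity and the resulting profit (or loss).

y = 7; profit = €167

Tabulate TR − TC: y=0: -92; y=1: -67; y=2: -29; y=3: 17; y=4: 67; y=5: 112; y=6: 147; y=7: 167; y=8: 163.
Profit is maximized at y = 7. AVC there is 231/7 = €33 ≤ P, so producing beats shutting down (which would give -€92).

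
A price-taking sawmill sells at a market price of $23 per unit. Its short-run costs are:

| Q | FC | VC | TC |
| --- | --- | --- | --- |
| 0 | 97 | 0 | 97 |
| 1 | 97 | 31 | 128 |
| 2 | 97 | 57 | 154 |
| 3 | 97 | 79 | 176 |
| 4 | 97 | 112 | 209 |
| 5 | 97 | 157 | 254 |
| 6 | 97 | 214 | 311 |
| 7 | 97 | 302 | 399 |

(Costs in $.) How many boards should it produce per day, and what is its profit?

Profit at each row (π = 23Q − TC): Q=0: -97; Q=1: -105; Q=2: -108; Q=3: -107; Q=4: -117; Q=5: -139; Q=6: -173; Q=7: -238.
Profit is highest at Q = 0. Equivalently, the lowest AVC in the table is 79/3 ≈ $26.33 at Q = 3, and P = $23 falls below it — price never covers variable cost, so the firm shuts down and loses only its fixed cost.

Q = 0 (shut down); profit = -$97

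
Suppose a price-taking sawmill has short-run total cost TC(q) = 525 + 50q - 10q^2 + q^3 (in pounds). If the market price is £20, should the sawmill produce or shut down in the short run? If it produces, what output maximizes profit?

From TC, MC = TC'(q) = 50 - 20q + 3q^2 and AVC = VC/q = 50 - 10q + q^2.
AVC hits its minimum where MC = AVC, at q = 5, giving min AVC = 50 - 10·5 + 5^2 = £25.
Since P = £20 < min AVC = £25, price fails to cover variable cost at any output.
The firm minimizes its loss by shutting down and losing only its fixed cost of £525.

Shut down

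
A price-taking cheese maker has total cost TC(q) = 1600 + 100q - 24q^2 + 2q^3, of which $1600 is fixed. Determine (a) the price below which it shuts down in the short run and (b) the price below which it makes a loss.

Shutdown price = $28; break-even price = $220

AVC = 100 - 24q + 2q^2; minimized at q = 6, giving min AVC = $28. That is the shutdown price.
ATC = 1600/q + 100 - 24q + 2q^2. Setting dATC/dq = −1600/q^2 − 24 + 4q = 0 gives q = 10 (since 4·10^3 − 24·10^2 = 1600).
min ATC = 1600/10 + 100 − 24·10 + 2·10^2 = $220. That is the break-even price.
For $28 ≤ P < $220 the firm produces at a loss; below $28 it shuts down.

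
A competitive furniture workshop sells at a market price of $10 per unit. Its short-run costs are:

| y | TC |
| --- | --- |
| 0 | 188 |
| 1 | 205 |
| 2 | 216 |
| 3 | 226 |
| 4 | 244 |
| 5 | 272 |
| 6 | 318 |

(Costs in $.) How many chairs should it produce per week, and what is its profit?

Compute π = P·y − TC at each output: y=0: -188; y=1: -195; y=2: -196; y=3: -196; y=4: -204; y=5: -222; y=6: -258.
Profit is highest at y = 0. Equivalently, the lowest AVC in the table is 38/3 ≈ $12.67 at y = 3, and P = $10 falls below it — price never covers variable cost, so the firm shuts down and loses only its fixed cost.

y = 0 (shut down); profit = -$188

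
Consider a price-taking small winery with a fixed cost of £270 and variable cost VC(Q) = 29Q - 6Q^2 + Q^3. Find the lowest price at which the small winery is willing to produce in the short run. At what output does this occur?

£20 per unit, at Q = 3

Short-run supply begins at min AVC. From VC = 29Q - 6Q^2 + Q^3, AVC = 29 - 6Q + Q^2.
dAVC/dQ = -6 + 2Q = 0 gives Q = 3. min AVC = 29 - 6·3 + 3^2 = 20.
So the shutdown price is £20.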